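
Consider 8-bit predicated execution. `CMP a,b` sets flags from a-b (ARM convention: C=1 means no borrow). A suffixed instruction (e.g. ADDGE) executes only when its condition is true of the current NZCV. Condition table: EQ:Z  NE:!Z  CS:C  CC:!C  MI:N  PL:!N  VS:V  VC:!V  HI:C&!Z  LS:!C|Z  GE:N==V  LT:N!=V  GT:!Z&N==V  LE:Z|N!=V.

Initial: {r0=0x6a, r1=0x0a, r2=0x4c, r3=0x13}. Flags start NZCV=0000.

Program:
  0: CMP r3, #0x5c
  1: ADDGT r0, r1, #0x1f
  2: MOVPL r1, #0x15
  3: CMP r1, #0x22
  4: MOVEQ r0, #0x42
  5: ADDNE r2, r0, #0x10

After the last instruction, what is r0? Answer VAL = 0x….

VAL = 0x6a

[0] flags=1000 → (cmp)
[1] flags=1000 GT?F → skip
[2] flags=1000 PL?F → skip
[3] flags=1000 → (cmp)
[4] flags=1000 EQ?F → skip
[5] flags=1000 NE?T → r2=0x7a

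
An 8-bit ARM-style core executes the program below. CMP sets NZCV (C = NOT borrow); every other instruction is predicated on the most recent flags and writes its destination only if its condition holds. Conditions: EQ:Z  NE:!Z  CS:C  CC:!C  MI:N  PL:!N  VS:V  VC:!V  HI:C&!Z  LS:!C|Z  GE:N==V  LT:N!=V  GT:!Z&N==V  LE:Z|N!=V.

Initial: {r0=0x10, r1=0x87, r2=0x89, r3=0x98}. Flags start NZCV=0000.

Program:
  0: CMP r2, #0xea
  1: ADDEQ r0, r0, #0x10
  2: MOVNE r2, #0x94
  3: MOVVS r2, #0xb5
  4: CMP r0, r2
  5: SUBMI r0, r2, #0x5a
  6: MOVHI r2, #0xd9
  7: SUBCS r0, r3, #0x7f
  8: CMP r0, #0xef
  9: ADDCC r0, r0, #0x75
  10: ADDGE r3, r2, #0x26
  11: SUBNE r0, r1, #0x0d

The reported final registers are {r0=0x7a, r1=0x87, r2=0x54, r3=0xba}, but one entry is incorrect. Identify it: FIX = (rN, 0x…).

0: ✓ CMP  NZCV=1000
1: · ADDEQ
2: ✓ MOVNE  r2←0x94
3: · MOVVS
4: ✓ CMP  NZCV=0000
5: · SUBMI
6: · MOVHI
7: · SUBCS
8: ✓ CMP  NZCV=0000
9: ✓ ADDCC  r0←0x85
10: ✓ ADDGE  r3←0xba
11: ✓ SUBNE  r0←0x7a

FIX = (r2, 0x94)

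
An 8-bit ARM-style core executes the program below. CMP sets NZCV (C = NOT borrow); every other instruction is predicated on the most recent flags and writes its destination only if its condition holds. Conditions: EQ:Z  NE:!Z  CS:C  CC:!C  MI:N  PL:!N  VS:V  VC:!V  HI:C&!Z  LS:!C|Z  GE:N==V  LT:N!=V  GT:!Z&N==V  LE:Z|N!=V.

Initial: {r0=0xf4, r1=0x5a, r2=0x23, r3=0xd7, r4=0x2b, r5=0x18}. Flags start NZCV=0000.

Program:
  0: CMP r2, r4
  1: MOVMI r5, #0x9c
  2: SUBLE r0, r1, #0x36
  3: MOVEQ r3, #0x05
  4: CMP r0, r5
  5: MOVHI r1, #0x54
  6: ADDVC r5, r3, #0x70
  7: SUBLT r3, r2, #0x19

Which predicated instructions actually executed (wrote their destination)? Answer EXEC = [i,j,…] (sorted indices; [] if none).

EXEC = [1,2]

0: ✓ CMP  NZCV=1000
1: ✓ MOVMI  r5←0x9c
2: ✓ SUBLE  r0←0x24
3: · MOVEQ
4: ✓ CMP  NZCV=1001
5: · MOVHI
6: · ADDVC
7: · SUBLT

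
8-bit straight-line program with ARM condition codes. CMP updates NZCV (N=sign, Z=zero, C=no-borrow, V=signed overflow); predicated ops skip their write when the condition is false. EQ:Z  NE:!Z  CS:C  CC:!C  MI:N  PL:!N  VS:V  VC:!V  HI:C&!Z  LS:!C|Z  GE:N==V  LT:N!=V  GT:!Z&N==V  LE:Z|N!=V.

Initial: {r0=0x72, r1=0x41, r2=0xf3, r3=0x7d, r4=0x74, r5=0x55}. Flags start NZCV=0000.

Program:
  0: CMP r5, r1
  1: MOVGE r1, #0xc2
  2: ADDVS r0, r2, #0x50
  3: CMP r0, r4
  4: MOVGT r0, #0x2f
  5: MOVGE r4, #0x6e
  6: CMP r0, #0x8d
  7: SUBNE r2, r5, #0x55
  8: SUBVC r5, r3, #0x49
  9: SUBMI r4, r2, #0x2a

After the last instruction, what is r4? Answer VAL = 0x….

VAL = 0xd6

[0] flags=0010 → (cmp)
[1] flags=0010 GE?T → r1=0xc2
[2] flags=0010 VS?F → skip
[3] flags=1000 → (cmp)
[4] flags=1000 GT?F → skip
[5] flags=1000 GE?F → skip
[6] flags=1001 → (cmp)
[7] flags=1001 NE?T → r2=0x00
[8] flags=1001 VC?F → skip
[9] flags=1001 MI?T → r4=0xd6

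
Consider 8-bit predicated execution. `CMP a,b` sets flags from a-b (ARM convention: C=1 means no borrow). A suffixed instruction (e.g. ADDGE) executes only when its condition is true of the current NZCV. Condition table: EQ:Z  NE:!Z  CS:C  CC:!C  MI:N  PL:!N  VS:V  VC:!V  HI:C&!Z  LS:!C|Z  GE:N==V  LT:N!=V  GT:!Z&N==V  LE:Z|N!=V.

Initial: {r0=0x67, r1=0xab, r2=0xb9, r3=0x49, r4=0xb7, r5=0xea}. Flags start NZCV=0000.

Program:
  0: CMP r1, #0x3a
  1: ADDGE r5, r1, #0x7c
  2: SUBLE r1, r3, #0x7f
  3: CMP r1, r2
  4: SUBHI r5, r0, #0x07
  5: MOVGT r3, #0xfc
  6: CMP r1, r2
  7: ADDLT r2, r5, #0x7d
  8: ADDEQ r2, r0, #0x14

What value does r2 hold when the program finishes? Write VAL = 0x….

VAL = 0xb9

[0] flags=0011 → (cmp)
[1] flags=0011 GE?F → skip
[2] flags=0011 LE?T → r1=0xca
[3] flags=0010 → (cmp)
[4] flags=0010 HI?T → r5=0x60
[5] flags=0010 GT?T → r3=0xfc
[6] flags=0010 → (cmp)
[7] flags=0010 LT?F → skip
[8] flags=0010 EQ?F → skip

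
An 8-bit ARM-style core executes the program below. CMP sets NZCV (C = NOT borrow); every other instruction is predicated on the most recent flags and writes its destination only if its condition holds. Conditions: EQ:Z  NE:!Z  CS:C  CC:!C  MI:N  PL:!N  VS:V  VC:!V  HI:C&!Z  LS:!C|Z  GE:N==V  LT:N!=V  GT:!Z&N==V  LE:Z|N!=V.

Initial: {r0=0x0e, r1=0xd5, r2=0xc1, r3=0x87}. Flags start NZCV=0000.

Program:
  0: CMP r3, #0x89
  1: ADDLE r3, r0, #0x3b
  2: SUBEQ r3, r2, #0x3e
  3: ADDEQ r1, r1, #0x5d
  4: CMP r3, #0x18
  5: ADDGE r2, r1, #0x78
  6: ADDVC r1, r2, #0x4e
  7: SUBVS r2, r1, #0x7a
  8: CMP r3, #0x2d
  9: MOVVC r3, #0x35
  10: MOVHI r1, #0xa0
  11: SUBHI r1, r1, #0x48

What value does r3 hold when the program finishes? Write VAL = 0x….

[0] flags=1000 → (cmp)
[1] flags=1000 LE?T → r3=0x49
[2] flags=1000 EQ?F → skip
[3] flags=1000 EQ?F → skip
[4] flags=0010 → (cmp)
[5] flags=0010 GE?T → r2=0x4d
[6] flags=0010 VC?T → r1=0x9b
[7] flags=0010 VS?F → skip
[8] flags=0010 → (cmp)
[9] flags=0010 VC?T → r3=0x35
[10] flags=0010 HI?T → r1=0xa0
[11] flags=0010 HI?T → r1=0x58

VAL = 0x35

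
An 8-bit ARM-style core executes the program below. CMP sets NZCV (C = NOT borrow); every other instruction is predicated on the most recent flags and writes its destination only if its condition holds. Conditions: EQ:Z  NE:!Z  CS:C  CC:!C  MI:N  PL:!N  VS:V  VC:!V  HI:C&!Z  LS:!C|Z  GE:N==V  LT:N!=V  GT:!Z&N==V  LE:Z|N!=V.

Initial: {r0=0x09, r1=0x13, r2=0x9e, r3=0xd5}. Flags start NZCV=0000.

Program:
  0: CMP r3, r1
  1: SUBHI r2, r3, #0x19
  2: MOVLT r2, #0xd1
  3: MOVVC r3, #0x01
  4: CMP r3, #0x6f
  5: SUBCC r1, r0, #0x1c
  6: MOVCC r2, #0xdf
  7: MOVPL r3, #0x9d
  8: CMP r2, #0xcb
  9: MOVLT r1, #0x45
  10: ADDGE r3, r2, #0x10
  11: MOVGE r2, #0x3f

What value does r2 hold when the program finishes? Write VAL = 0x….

VAL = 0x3f

0: ✓ CMP  NZCV=1010
1: ✓ SUBHI  r2←0xbc
2: ✓ MOVLT  r2←0xd1
3: ✓ MOVVC  r3←0x01
4: ✓ CMP  NZCV=1000
5: ✓ SUBCC  r1←0xed
6: ✓ MOVCC  r2←0xdf
7: · MOVPL
8: ✓ CMP  NZCV=0010
9: · MOVLT
10: ✓ ADDGE  r3←0xef
11: ✓ MOVGE  r2←0x3f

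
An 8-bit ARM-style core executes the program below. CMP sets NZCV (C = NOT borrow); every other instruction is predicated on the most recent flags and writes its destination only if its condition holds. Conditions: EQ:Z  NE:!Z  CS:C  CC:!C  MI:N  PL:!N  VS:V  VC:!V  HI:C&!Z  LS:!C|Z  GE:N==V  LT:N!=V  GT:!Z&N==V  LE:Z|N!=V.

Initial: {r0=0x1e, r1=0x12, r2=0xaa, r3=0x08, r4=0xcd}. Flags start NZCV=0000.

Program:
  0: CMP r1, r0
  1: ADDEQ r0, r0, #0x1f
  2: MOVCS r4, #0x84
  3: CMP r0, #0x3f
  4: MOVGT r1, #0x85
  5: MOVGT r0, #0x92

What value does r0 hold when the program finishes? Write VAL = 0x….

[0] flags=1000 → (cmp)
[1] flags=1000 EQ?F → skip
[2] flags=1000 CS?F → skip
[3] flags=1000 → (cmp)
[4] flags=1000 GT?F → skip
[5] flags=1000 GT?F → skip

VAL = 0x1e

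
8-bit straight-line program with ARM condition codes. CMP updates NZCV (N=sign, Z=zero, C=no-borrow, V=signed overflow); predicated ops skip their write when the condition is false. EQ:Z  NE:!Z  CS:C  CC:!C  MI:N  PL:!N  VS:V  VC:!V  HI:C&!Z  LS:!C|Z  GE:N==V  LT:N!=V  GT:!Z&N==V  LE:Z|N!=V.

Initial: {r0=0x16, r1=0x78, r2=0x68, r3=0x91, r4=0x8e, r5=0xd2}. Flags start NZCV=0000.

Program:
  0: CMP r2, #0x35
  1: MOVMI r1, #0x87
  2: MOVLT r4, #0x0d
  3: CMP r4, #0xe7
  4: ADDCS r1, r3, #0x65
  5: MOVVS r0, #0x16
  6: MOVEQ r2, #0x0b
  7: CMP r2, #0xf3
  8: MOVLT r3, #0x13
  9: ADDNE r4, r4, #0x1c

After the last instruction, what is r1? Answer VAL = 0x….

VAL = 0x78

0: ✓ CMP  NZCV=0010
1: · MOVMI
2: · MOVLT
3: ✓ CMP  NZCV=1000
4: · ADDCS
5: · MOVVS
6: · MOVEQ
7: ✓ CMP  NZCV=0000
8: · MOVLT
9: ✓ ADDNE  r4←0xaa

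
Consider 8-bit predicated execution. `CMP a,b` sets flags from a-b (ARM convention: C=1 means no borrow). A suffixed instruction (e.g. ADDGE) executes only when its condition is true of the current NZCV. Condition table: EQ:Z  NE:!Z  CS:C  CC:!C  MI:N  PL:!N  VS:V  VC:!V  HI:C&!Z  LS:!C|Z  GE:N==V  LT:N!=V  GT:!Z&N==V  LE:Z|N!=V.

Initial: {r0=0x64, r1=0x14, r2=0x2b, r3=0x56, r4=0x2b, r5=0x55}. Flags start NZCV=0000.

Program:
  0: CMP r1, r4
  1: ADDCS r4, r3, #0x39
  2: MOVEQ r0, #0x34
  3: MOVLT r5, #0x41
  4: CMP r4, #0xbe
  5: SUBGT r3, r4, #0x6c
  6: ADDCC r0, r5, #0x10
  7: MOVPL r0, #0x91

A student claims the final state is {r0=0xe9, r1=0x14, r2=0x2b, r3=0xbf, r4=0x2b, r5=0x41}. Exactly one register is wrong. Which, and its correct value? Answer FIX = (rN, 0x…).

FIX = (r0, 0x91)

[0] flags=1000 → (cmp)
[1] flags=1000 CS?F → skip
[2] flags=1000 EQ?F → skip
[3] flags=1000 LT?T → r5=0x41
[4] flags=0000 → (cmp)
[5] flags=0000 GT?T → r3=0xbf
[6] flags=0000 CC?T → r0=0x51
[7] flags=0000 PL?T → r0=0x91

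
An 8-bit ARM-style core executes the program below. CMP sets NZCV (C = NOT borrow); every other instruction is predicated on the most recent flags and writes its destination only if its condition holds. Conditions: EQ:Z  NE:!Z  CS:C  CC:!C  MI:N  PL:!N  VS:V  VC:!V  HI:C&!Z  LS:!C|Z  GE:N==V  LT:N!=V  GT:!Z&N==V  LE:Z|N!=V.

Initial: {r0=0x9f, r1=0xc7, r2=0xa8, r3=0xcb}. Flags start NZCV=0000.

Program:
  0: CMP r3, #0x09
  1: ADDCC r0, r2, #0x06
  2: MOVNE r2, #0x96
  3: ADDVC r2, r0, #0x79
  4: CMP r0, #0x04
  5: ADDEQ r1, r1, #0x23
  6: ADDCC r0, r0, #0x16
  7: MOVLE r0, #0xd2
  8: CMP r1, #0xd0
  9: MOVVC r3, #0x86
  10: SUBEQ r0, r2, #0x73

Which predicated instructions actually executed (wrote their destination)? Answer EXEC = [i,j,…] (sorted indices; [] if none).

EXEC = [2,3,7,9]

0: ✓ CMP  NZCV=1010
1: · ADDCC
2: ✓ MOVNE  r2←0x96
3: ✓ ADDVC  r2←0x18
4: ✓ CMP  NZCV=1010
5: · ADDEQ
6: · ADDCC
7: ✓ MOVLE  r0←0xd2
8: ✓ CMP  NZCV=1000
9: ✓ MOVVC  r3←0x86
10: · SUBEQ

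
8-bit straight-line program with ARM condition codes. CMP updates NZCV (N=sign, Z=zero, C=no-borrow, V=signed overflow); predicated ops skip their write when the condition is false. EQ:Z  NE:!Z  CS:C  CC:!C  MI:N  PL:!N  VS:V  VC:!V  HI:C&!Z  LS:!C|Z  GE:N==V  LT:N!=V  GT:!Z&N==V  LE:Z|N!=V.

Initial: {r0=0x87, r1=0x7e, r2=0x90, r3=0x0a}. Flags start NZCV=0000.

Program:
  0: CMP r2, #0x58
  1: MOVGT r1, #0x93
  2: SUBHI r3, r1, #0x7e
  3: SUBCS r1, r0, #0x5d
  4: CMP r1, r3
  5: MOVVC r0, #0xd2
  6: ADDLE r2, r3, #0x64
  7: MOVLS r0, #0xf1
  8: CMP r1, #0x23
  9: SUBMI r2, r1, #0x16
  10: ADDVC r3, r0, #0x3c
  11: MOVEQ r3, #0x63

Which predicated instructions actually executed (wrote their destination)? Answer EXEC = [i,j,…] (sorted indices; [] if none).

0: ✓ CMP  NZCV=0011
1: · MOVGT
2: ✓ SUBHI  r3←0x00
3: ✓ SUBCS  r1←0x2a
4: ✓ CMP  NZCV=0010
5: ✓ MOVVC  r0←0xd2
6: · ADDLE
7: · MOVLS
8: ✓ CMP  NZCV=0010
9: · SUBMI
10: ✓ ADDVC  r3←0x0e
11: · MOVEQ

EXEC = [2,3,5,10]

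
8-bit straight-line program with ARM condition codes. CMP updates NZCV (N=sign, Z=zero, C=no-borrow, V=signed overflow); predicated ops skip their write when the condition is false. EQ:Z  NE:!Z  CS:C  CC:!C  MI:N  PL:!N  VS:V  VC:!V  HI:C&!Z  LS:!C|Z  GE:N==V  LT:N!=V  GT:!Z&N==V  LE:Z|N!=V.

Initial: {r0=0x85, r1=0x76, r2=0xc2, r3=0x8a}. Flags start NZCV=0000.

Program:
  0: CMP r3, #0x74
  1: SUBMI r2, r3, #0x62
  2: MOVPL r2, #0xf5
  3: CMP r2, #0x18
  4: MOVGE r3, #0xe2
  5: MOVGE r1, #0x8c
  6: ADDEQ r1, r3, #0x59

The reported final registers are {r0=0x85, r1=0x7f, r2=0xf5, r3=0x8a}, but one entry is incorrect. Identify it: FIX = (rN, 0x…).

0: ✓ CMP  NZCV=0011
1: · SUBMI
2: ✓ MOVPL  r2←0xf5
3: ✓ CMP  NZCV=1010
4: · MOVGE
5: · MOVGE
6: · ADDEQ

FIX = (r1, 0x76)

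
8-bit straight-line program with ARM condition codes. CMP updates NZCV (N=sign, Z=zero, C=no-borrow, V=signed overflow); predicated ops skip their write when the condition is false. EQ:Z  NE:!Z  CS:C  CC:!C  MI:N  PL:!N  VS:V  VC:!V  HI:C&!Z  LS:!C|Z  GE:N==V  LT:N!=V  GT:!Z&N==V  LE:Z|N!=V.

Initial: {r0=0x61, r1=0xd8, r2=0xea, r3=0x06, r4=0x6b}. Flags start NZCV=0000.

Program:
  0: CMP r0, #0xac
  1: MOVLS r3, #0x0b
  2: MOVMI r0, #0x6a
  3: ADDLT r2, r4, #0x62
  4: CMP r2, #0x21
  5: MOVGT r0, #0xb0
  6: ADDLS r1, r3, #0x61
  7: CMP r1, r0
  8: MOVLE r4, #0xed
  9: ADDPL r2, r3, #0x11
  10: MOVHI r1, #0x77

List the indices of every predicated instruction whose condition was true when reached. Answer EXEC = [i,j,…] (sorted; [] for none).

EXEC = [1,2,8,9,10]

0: ✓ CMP  NZCV=1001
1: ✓ MOVLS  r3←0x0b
2: ✓ MOVMI  r0←0x6a
3: · ADDLT
4: ✓ CMP  NZCV=1010
5: · MOVGT
6: · ADDLS
7: ✓ CMP  NZCV=0011
8: ✓ MOVLE  r4←0xed
9: ✓ ADDPL  r2←0x1c
10: ✓ MOVHI  r1←0x77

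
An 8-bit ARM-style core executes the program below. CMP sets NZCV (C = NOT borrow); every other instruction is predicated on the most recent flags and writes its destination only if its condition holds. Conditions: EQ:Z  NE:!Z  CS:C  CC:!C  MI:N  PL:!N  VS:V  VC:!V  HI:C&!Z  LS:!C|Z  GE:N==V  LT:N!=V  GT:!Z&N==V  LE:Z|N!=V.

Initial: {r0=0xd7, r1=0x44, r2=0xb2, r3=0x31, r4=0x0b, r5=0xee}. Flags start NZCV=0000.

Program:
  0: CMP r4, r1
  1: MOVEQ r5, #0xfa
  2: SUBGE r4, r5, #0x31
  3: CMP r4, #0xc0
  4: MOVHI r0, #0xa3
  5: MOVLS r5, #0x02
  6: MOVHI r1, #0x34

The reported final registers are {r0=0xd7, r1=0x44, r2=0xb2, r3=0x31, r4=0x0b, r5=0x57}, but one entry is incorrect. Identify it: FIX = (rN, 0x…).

FIX = (r5, 0x02)

0: ✓ CMP  NZCV=1000
1: · MOVEQ
2: · SUBGE
3: ✓ CMP  NZCV=0000
4: · MOVHI
5: ✓ MOVLS  r5←0x02
6: · MOVHI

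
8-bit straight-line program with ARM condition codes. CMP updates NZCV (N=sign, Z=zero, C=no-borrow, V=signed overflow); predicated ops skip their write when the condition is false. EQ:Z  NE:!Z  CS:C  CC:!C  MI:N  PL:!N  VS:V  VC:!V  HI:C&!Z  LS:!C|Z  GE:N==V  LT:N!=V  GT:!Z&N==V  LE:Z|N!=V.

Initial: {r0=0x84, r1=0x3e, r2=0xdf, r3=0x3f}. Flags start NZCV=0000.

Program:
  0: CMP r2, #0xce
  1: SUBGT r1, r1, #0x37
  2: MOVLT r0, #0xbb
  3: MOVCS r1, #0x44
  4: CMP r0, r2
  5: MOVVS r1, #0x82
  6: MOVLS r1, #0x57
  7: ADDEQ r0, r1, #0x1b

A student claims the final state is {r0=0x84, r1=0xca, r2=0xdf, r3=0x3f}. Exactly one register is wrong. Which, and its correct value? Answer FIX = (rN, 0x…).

FIX = (r1, 0x57)

[0] flags=0010 → (cmp)
[1] flags=0010 GT?T → r1=0x07
[2] flags=0010 LT?F → skip
[3] flags=0010 CS?T → r1=0x44
[4] flags=1000 → (cmp)
[5] flags=1000 VS?F → skip
[6] flags=1000 LS?T → r1=0x57
[7] flags=1000 EQ?F → skip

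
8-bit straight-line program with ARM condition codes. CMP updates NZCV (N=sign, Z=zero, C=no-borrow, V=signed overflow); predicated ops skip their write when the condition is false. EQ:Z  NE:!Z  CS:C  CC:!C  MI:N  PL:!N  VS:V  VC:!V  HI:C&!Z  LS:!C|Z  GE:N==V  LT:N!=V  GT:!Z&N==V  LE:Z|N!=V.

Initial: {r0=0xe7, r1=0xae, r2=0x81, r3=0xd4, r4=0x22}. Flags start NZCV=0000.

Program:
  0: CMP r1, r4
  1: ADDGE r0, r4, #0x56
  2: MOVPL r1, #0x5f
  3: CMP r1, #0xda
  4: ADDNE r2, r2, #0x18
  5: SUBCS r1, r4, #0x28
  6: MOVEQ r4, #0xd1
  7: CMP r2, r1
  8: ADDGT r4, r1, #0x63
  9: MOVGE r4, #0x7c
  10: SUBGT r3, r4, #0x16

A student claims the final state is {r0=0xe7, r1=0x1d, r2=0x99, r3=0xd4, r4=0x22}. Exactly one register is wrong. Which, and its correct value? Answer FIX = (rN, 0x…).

0: ✓ CMP  NZCV=1010
1: · ADDGE
2: · MOVPL
3: ✓ CMP  NZCV=1000
4: ✓ ADDNE  r2←0x99
5: · SUBCS
6: · MOVEQ
7: ✓ CMP  NZCV=1000
8: · ADDGT
9: · MOVGE
10: · SUBGT

FIX = (r1, 0xae)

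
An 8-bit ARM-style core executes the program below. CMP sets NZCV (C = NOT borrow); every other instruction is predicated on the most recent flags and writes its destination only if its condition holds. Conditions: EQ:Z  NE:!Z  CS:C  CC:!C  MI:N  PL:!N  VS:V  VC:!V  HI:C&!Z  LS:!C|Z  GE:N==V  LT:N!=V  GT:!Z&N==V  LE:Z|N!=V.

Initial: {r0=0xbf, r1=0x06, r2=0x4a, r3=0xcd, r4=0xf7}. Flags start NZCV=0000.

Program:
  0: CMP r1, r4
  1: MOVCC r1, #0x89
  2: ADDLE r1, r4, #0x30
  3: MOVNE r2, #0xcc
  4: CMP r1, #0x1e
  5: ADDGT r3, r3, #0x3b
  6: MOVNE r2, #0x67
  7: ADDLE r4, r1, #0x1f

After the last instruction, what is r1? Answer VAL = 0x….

[0] flags=0000 → (cmp)
[1] flags=0000 CC?T → r1=0x89
[2] flags=0000 LE?F → skip
[3] flags=0000 NE?T → r2=0xcc
[4] flags=0011 → (cmp)
[5] flags=0011 GT?F → skip
[6] flags=0011 NE?T → r2=0x67
[7] flags=0011 LE?T → r4=0xa8

VAL = 0x89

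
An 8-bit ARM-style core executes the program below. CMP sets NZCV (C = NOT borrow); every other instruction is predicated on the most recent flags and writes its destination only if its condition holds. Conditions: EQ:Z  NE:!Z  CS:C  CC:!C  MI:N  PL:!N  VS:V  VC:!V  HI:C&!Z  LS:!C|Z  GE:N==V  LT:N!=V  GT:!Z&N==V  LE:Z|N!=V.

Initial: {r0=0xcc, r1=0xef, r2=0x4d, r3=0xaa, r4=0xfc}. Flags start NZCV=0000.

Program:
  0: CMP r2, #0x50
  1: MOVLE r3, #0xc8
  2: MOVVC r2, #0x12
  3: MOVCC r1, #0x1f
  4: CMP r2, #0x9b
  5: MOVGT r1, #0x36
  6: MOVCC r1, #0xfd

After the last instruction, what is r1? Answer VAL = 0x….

VAL = 0xfd

[0] flags=1000 → (cmp)
[1] flags=1000 LE?T → r3=0xc8
[2] flags=1000 VC?T → r2=0x12
[3] flags=1000 CC?T → r1=0x1f
[4] flags=0000 → (cmp)
[5] flags=0000 GT?T → r1=0x36
[6] flags=0000 CC?T → r1=0xfd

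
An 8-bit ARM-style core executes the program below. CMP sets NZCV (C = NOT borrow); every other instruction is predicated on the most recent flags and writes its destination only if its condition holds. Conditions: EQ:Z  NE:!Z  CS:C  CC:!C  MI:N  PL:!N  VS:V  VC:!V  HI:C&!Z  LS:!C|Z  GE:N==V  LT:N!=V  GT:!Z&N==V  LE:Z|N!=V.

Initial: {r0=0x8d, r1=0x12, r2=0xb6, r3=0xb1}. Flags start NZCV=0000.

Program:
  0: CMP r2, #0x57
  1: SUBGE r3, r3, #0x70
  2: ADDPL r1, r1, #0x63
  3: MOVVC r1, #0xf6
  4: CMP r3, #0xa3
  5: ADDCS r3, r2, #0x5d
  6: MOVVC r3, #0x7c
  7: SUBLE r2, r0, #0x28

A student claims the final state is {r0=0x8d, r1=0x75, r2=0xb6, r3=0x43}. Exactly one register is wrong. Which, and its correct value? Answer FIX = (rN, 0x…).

FIX = (r3, 0x7c)

[0] flags=0011 → (cmp)
[1] flags=0011 GE?F → skip
[2] flags=0011 PL?T → r1=0x75
[3] flags=0011 VC?F → skip
[4] flags=0010 → (cmp)
[5] flags=0010 CS?T → r3=0x13
[6] flags=0010 VC?T → r3=0x7c
[7] flags=0010 LE?F → skip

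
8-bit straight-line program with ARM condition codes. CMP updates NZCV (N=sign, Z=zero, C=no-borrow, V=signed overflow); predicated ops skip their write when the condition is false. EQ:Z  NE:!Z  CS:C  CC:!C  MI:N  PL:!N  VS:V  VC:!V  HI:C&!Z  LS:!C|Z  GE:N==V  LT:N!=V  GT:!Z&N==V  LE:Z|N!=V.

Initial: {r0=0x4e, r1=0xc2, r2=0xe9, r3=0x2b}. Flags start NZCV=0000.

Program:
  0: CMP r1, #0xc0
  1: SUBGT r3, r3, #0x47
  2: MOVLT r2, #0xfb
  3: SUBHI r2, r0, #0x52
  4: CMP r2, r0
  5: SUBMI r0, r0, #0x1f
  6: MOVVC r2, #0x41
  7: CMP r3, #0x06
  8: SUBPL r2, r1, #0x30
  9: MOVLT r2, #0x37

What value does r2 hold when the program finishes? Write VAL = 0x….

VAL = 0x37

0: ✓ CMP  NZCV=0010
1: ✓ SUBGT  r3←0xe4
2: · MOVLT
3: ✓ SUBHI  r2←0xfc
4: ✓ CMP  NZCV=1010
5: ✓ SUBMI  r0←0x2f
6: ✓ MOVVC  r2←0x41
7: ✓ CMP  NZCV=1010
8: · SUBPL
9: ✓ MOVLT  r2←0x37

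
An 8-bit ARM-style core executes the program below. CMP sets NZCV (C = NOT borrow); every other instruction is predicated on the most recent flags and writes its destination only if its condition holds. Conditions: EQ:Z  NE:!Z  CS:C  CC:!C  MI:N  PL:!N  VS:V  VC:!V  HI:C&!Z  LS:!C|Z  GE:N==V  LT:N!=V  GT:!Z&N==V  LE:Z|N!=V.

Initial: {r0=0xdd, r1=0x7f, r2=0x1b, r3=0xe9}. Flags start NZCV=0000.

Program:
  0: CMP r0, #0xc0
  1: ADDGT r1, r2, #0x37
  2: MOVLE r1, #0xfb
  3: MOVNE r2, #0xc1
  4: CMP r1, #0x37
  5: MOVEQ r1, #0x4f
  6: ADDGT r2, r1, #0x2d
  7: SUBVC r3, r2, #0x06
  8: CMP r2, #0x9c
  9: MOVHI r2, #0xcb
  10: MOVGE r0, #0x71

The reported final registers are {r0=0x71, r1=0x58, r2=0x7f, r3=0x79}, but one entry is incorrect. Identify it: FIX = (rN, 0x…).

FIX = (r1, 0x52)

0: ✓ CMP  NZCV=0010
1: ✓ ADDGT  r1←0x52
2: · MOVLE
3: ✓ MOVNE  r2←0xc1
4: ✓ CMP  NZCV=0010
5: · MOVEQ
6: ✓ ADDGT  r2←0x7f
7: ✓ SUBVC  r3←0x79
8: ✓ CMP  NZCV=1001
9: · MOVHI
10: ✓ MOVGE  r0←0x71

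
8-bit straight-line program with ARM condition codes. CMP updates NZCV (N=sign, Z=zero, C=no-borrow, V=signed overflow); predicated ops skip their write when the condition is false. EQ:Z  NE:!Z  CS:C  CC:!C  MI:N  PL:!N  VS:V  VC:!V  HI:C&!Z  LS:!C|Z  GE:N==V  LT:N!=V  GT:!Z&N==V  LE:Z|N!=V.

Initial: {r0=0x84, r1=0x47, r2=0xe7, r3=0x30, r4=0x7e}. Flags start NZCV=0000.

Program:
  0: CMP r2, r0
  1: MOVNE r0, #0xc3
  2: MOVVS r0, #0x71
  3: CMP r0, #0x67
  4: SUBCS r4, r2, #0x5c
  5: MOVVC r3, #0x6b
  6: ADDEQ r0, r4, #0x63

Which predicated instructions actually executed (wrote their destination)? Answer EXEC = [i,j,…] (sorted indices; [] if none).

[0] flags=0010 → (cmp)
[1] flags=0010 NE?T → r0=0xc3
[2] flags=0010 VS?F → skip
[3] flags=0011 → (cmp)
[4] flags=0011 CS?T → r4=0x8b
[5] flags=0011 VC?F → skip
[6] flags=0011 EQ?F → skip

EXEC = [1,4]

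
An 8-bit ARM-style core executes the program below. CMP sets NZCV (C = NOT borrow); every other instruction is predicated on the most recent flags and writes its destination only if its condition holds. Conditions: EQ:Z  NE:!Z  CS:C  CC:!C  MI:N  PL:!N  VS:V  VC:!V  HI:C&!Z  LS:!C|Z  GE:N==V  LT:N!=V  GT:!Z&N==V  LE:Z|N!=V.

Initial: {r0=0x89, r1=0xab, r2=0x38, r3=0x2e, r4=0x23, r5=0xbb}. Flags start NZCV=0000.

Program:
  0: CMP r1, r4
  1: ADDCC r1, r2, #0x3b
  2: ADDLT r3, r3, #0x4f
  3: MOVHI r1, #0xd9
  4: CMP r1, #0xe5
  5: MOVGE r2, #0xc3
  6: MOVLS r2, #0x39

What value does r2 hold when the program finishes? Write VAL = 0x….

VAL = 0x39

0: ✓ CMP  NZCV=1010
1: · ADDCC
2: ✓ ADDLT  r3←0x7d
3: ✓ MOVHI  r1←0xd9
4: ✓ CMP  NZCV=1000
5: · MOVGE
6: ✓ MOVLS  r2←0x39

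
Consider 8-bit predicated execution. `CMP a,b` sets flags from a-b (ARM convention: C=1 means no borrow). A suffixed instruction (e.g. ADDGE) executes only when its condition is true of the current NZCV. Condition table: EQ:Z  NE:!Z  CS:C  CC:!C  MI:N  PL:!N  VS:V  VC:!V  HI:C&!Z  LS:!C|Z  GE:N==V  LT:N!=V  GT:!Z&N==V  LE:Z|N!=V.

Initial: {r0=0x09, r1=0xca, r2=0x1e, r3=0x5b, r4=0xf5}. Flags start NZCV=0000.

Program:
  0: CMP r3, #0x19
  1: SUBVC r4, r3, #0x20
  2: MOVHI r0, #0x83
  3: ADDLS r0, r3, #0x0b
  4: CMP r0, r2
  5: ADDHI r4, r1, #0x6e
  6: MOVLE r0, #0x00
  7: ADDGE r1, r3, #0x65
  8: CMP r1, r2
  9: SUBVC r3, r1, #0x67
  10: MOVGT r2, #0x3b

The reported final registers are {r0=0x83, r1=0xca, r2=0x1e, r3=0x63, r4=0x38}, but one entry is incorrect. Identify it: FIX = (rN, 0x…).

0: ✓ CMP  NZCV=0010
1: ✓ SUBVC  r4←0x3b
2: ✓ MOVHI  r0←0x83
3: · ADDLS
4: ✓ CMP  NZCV=0011
5: ✓ ADDHI  r4←0x38
6: ✓ MOVLE  r0←0x00
7: · ADDGE
8: ✓ CMP  NZCV=1010
9: ✓ SUBVC  r3←0x63
10: · MOVGT

FIX = (r0, 0x00)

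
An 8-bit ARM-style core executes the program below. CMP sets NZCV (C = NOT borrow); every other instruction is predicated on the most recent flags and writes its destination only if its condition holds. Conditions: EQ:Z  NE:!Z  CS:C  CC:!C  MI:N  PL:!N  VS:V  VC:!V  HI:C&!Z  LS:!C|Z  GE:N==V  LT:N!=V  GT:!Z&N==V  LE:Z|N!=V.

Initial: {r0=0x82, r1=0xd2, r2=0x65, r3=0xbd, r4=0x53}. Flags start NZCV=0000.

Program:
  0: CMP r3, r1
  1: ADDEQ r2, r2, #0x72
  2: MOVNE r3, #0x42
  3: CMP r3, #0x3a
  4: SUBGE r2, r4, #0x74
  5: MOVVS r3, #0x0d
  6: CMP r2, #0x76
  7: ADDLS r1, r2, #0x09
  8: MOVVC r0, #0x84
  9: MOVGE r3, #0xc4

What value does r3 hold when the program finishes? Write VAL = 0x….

[0] flags=1000 → (cmp)
[1] flags=1000 EQ?F → skip
[2] flags=1000 NE?T → r3=0x42
[3] flags=0010 → (cmp)
[4] flags=0010 GE?T → r2=0xdf
[5] flags=0010 VS?F → skip
[6] flags=0011 → (cmp)
[7] flags=0011 LS?F → skip
[8] flags=0011 VC?F → skip
[9] flags=0011 GE?F → skip

VAL = 0x42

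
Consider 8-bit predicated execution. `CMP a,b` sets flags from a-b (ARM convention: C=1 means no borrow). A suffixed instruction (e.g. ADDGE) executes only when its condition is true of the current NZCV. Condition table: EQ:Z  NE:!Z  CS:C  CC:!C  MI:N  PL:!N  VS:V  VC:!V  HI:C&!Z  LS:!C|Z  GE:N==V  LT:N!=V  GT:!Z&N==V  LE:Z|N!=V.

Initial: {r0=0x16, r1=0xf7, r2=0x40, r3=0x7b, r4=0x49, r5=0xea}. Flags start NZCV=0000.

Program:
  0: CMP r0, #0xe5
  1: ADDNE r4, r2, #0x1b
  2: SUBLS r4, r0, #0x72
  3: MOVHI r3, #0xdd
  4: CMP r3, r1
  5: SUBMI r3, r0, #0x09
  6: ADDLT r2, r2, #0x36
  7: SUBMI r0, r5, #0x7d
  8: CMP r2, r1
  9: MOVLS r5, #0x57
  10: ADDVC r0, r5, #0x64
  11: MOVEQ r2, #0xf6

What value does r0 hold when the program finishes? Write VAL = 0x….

VAL = 0xbb

[0] flags=0000 → (cmp)
[1] flags=0000 NE?T → r4=0x5b
[2] flags=0000 LS?T → r4=0xa4
[3] flags=0000 HI?F → skip
[4] flags=1001 → (cmp)
[5] flags=1001 MI?T → r3=0x0d
[6] flags=1001 LT?F → skip
[7] flags=1001 MI?T → r0=0x6d
[8] flags=0000 → (cmp)
[9] flags=0000 LS?T → r5=0x57
[10] flags=0000 VC?T → r0=0xbb
[11] flags=0000 EQ?F → skip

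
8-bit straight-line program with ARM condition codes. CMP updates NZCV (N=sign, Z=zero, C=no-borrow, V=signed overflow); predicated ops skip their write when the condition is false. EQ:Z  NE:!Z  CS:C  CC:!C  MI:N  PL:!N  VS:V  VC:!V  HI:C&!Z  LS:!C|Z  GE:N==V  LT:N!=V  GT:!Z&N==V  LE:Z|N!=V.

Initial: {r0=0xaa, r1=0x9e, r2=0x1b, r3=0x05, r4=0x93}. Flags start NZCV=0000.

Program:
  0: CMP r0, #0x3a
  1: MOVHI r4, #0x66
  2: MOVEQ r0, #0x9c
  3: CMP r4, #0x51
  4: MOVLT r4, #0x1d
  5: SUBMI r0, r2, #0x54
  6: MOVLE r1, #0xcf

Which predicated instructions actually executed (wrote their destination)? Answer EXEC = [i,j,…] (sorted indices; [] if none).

0: ✓ CMP  NZCV=0011
1: ✓ MOVHI  r4←0x66
2: · MOVEQ
3: ✓ CMP  NZCV=0010
4: · MOVLT
5: · SUBMI
6: · MOVLE

EXEC = [1]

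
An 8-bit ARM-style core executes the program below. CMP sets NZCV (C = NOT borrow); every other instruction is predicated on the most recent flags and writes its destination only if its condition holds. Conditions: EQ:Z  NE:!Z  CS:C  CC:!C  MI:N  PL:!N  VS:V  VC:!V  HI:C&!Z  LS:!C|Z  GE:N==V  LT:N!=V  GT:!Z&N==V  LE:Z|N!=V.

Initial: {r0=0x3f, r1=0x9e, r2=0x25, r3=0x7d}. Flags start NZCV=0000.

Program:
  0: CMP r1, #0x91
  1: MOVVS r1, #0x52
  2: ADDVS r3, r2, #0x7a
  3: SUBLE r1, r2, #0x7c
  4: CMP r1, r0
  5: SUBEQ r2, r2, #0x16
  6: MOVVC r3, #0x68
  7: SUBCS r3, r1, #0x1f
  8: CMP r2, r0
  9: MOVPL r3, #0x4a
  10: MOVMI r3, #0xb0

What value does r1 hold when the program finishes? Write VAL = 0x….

0: ✓ CMP  NZCV=0010
1: · MOVVS
2: · ADDVS
3: · SUBLE
4: ✓ CMP  NZCV=0011
5: · SUBEQ
6: · MOVVC
7: ✓ SUBCS  r3←0x7f
8: ✓ CMP  NZCV=1000
9: · MOVPL
10: ✓ MOVMI  r3←0xb0

VAL = 0x9e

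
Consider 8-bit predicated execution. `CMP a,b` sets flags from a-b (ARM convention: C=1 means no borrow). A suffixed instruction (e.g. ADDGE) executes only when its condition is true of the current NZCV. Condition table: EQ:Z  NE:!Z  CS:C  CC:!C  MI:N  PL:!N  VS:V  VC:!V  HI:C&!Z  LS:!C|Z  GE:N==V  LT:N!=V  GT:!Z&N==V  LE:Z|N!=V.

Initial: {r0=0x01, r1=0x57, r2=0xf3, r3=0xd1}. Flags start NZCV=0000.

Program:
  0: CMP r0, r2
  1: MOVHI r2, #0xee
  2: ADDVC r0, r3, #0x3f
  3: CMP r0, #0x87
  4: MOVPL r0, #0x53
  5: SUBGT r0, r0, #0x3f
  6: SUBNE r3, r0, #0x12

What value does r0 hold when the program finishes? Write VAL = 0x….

0: ✓ CMP  NZCV=0000
1: · MOVHI
2: ✓ ADDVC  r0←0x10
3: ✓ CMP  NZCV=1001
4: · MOVPL
5: ✓ SUBGT  r0←0xd1
6: ✓ SUBNE  r3←0xbf

VAL = 0xd1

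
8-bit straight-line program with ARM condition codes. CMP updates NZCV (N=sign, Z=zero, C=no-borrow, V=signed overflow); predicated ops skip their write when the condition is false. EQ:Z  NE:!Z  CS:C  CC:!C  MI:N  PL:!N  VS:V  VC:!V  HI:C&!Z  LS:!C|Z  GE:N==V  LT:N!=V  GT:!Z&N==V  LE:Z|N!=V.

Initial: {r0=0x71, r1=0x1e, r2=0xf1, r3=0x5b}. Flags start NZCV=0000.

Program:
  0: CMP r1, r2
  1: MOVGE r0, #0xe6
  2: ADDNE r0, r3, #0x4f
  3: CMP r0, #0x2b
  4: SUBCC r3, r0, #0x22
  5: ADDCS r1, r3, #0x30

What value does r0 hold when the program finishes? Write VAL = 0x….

0: ✓ CMP  NZCV=0000
1: ✓ MOVGE  r0←0xe6
2: ✓ ADDNE  r0←0xaa
3: ✓ CMP  NZCV=0011
4: · SUBCC
5: ✓ ADDCS  r1←0x8b

VAL = 0xaa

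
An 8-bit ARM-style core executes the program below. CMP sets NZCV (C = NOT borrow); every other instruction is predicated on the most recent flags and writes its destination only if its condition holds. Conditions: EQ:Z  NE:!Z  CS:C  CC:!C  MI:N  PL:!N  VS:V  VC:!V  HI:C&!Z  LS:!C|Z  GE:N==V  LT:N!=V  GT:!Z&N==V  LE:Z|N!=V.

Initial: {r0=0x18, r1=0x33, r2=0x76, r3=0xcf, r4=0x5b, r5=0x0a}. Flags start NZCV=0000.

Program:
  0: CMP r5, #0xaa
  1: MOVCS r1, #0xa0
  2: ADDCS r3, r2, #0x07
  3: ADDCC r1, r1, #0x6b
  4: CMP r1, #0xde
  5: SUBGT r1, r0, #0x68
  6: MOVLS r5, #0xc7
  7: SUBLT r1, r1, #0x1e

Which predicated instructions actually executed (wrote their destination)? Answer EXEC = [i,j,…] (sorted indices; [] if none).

[0] flags=0000 → (cmp)
[1] flags=0000 CS?F → skip
[2] flags=0000 CS?F → skip
[3] flags=0000 CC?T → r1=0x9e
[4] flags=1000 → (cmp)
[5] flags=1000 GT?F → skip
[6] flags=1000 LS?T → r5=0xc7
[7] flags=1000 LT?T → r1=0x80

EXEC = [3,6,7]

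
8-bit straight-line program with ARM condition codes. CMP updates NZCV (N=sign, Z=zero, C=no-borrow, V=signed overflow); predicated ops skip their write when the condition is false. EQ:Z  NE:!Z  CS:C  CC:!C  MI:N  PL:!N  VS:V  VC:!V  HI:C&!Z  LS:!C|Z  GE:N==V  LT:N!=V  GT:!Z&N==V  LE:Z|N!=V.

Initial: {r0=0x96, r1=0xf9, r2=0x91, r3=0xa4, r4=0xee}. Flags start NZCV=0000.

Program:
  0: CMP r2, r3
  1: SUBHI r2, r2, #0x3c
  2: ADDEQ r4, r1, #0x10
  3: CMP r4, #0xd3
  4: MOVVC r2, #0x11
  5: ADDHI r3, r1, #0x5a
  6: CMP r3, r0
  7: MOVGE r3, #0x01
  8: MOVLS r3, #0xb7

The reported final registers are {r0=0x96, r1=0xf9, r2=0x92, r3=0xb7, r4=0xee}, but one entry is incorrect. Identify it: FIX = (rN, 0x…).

FIX = (r2, 0x11)

0: ✓ CMP  NZCV=1000
1: · SUBHI
2: · ADDEQ
3: ✓ CMP  NZCV=0010
4: ✓ MOVVC  r2←0x11
5: ✓ ADDHI  r3←0x53
6: ✓ CMP  NZCV=1001
7: ✓ MOVGE  r3←0x01
8: ✓ MOVLS  r3←0xb7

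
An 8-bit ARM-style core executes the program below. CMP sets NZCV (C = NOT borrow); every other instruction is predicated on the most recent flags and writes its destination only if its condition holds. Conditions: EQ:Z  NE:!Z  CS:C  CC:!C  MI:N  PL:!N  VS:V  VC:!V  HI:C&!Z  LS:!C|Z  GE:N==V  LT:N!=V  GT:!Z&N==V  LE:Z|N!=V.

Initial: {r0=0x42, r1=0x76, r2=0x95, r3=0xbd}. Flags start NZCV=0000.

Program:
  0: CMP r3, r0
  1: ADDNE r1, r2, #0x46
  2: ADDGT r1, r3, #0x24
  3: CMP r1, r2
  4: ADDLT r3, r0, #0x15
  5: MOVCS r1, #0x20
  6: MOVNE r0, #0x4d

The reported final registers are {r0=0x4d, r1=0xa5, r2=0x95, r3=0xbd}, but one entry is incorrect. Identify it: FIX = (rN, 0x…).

FIX = (r1, 0x20)

[0] flags=0011 → (cmp)
[1] flags=0011 NE?T → r1=0xdb
[2] flags=0011 GT?F → skip
[3] flags=0010 → (cmp)
[4] flags=0010 LT?F → skip
[5] flags=0010 CS?T → r1=0x20
[6] flags=0010 NE?T → r0=0x4d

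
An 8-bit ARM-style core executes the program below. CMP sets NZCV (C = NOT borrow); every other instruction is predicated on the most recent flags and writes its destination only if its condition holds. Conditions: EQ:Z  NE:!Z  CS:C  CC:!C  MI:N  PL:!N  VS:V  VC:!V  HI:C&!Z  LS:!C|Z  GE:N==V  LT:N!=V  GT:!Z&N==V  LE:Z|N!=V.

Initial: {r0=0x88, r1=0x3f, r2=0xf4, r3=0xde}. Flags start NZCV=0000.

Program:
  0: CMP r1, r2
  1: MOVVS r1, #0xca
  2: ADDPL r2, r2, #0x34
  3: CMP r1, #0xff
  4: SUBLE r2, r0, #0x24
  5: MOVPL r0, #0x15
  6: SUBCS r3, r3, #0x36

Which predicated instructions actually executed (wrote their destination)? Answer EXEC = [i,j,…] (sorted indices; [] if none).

EXEC = [2,5]

0: ✓ CMP  NZCV=0000
1: · MOVVS
2: ✓ ADDPL  r2←0x28
3: ✓ CMP  NZCV=0000
4: · SUBLE
5: ✓ MOVPL  r0←0x15
6: · SUBCS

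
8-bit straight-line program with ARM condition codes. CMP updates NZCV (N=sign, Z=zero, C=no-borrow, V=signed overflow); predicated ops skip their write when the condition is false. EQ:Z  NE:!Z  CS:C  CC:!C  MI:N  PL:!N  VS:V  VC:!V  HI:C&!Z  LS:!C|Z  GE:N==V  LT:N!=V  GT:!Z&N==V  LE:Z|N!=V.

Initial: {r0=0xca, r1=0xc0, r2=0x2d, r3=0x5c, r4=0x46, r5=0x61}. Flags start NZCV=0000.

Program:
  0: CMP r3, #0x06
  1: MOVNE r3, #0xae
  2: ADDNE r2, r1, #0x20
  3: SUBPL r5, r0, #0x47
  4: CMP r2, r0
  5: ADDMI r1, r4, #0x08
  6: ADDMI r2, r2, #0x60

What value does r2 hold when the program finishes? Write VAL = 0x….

VAL = 0xe0

0: ✓ CMP  NZCV=0010
1: ✓ MOVNE  r3←0xae
2: ✓ ADDNE  r2←0xe0
3: ✓ SUBPL  r5←0x83
4: ✓ CMP  NZCV=0010
5: · ADDMI
6: · ADDMI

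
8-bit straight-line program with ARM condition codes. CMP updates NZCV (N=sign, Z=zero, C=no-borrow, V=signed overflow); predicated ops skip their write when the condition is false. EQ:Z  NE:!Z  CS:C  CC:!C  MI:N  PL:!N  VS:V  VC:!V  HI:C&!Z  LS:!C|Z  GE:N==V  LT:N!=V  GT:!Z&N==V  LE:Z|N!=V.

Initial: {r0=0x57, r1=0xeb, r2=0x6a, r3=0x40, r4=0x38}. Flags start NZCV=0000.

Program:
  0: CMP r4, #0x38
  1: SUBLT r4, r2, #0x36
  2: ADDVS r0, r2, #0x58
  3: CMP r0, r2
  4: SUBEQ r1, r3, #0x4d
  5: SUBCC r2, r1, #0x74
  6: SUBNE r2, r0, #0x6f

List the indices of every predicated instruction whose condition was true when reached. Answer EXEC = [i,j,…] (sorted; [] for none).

0: ✓ CMP  NZCV=0110
1: · SUBLT
2: · ADDVS
3: ✓ CMP  NZCV=1000
4: · SUBEQ
5: ✓ SUBCC  r2←0x77
6: ✓ SUBNE  r2←0xe8

EXEC = [5,6]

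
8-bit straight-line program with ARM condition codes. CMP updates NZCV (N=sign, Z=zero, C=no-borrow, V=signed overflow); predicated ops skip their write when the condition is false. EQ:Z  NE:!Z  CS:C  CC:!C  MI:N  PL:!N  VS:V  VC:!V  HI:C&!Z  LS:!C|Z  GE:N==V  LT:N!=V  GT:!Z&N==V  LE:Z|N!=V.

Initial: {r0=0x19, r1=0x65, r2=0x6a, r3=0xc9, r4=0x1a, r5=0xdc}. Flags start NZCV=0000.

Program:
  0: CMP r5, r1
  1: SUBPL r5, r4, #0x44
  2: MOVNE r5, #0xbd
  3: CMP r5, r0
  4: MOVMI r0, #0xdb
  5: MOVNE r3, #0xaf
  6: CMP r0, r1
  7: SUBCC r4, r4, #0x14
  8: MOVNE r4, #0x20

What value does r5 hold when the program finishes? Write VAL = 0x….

[0] flags=0011 → (cmp)
[1] flags=0011 PL?T → r5=0xd6
[2] flags=0011 NE?T → r5=0xbd
[3] flags=1010 → (cmp)
[4] flags=1010 MI?T → r0=0xdb
[5] flags=1010 NE?T → r3=0xaf
[6] flags=0011 → (cmp)
[7] flags=0011 CC?F → skip
[8] flags=0011 NE?T → r4=0x20

VAL = 0xbd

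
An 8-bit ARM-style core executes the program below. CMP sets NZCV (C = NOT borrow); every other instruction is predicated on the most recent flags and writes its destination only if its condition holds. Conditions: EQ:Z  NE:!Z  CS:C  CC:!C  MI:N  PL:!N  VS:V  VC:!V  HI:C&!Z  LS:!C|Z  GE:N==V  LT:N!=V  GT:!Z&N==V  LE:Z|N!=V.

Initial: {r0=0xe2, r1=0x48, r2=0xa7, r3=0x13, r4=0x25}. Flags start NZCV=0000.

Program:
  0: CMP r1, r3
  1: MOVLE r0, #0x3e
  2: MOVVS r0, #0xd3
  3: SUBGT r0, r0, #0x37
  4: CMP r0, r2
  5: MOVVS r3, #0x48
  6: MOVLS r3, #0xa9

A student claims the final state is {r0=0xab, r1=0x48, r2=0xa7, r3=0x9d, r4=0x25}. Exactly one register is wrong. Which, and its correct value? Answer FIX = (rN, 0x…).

FIX = (r3, 0x13)

0: ✓ CMP  NZCV=0010
1: · MOVLE
2: · MOVVS
3: ✓ SUBGT  r0←0xab
4: ✓ CMP  NZCV=0010
5: · MOVVS
6: · MOVLS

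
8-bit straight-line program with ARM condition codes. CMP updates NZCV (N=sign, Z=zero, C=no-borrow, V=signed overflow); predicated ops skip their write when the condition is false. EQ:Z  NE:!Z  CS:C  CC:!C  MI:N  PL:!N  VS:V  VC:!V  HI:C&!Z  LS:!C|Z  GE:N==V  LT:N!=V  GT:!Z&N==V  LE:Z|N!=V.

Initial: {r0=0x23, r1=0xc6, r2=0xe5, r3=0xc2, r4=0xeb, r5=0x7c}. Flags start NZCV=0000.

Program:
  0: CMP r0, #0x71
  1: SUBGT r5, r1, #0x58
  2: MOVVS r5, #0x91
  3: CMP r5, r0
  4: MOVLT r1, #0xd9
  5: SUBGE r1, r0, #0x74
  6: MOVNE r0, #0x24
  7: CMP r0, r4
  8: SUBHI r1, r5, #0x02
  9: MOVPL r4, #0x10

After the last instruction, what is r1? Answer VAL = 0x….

[0] flags=1000 → (cmp)
[1] flags=1000 GT?F → skip
[2] flags=1000 VS?F → skip
[3] flags=0010 → (cmp)
[4] flags=0010 LT?F → skip
[5] flags=0010 GE?T → r1=0xaf
[6] flags=0010 NE?T → r0=0x24
[7] flags=0000 → (cmp)
[8] flags=0000 HI?F → skip
[9] flags=0000 PL?T → r4=0x10

VAL = 0xaf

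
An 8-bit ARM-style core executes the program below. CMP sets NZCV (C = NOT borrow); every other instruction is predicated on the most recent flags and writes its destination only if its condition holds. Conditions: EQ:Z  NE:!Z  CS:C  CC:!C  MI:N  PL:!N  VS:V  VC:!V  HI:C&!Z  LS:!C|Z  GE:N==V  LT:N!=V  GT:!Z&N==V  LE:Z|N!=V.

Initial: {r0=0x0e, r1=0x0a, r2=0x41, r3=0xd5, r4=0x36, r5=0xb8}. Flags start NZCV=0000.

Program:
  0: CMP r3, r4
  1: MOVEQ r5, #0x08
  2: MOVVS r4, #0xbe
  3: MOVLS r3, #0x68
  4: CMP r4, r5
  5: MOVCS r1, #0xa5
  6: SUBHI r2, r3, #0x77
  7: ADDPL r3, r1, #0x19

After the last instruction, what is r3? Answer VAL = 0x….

0: ✓ CMP  NZCV=1010
1: · MOVEQ
2: · MOVVS
3: · MOVLS
4: ✓ CMP  NZCV=0000
5: · MOVCS
6: · SUBHI
7: ✓ ADDPL  r3←0x23

VAL = 0x23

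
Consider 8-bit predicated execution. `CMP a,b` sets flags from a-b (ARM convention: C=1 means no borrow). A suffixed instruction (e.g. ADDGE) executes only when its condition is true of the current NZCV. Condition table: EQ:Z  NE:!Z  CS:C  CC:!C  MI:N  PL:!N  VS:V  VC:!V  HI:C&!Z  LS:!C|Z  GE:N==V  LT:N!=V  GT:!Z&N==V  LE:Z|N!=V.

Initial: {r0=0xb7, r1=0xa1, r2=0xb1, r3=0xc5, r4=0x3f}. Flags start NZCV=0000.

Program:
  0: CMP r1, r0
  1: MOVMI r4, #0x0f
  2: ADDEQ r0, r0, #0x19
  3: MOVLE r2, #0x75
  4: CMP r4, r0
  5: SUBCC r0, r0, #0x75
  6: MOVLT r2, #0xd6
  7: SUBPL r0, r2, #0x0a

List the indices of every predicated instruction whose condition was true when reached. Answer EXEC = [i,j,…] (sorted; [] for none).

[0] flags=1000 → (cmp)
[1] flags=1000 MI?T → r4=0x0f
[2] flags=1000 EQ?F → skip
[3] flags=1000 LE?T → r2=0x75
[4] flags=0000 → (cmp)
[5] flags=0000 CC?T → r0=0x42
[6] flags=0000 LT?F → skip
[7] flags=0000 PL?T → r0=0x6b

EXEC = [1,3,5,7]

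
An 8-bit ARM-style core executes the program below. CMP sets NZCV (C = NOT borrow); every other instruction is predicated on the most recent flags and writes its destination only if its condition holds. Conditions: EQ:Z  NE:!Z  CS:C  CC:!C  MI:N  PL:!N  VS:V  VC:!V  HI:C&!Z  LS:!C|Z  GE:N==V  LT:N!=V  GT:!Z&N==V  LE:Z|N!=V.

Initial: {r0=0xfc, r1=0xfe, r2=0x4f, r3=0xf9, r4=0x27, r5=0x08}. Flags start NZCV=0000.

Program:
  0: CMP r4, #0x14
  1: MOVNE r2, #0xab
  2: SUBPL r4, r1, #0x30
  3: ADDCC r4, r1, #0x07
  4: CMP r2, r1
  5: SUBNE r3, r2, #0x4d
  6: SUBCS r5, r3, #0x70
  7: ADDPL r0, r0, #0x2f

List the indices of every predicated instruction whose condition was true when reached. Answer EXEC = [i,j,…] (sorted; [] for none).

EXEC = [1,2,5]

[0] flags=0010 → (cmp)
[1] flags=0010 NE?T → r2=0xab
[2] flags=0010 PL?T → r4=0xce
[3] flags=0010 CC?F → skip
[4] flags=1000 → (cmp)
[5] flags=1000 NE?T → r3=0x5e
[6] flags=1000 CS?F → skip
[7] flags=1000 PL?F → skip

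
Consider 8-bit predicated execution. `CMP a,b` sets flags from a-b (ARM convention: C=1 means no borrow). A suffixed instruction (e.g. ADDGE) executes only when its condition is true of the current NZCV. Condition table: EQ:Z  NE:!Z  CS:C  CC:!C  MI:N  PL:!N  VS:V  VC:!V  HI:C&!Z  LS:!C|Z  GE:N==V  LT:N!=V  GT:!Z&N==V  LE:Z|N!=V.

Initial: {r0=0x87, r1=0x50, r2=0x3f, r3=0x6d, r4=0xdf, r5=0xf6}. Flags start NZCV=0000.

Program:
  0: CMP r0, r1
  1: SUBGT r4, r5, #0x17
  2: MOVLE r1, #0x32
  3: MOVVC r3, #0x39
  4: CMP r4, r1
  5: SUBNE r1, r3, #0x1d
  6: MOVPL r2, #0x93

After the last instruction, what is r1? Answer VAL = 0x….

[0] flags=0011 → (cmp)
[1] flags=0011 GT?F → skip
[2] flags=0011 LE?T → r1=0x32
[3] flags=0011 VC?F → skip
[4] flags=1010 → (cmp)
[5] flags=1010 NE?T → r1=0x50
[6] flags=1010 PL?F → skip

VAL = 0x50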